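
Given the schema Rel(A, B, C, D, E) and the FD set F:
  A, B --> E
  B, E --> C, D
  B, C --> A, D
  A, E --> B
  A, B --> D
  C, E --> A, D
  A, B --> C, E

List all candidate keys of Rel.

{A, B}, {A, E}, {B, C}, {B, E}, {C, E}

{A, B}⁺ = {A, B, C, D, E}, which is every attribute, so {A, B} is a candidate key.
{A, E}⁺ = {A, B, C, D, E}, which is every attribute, so {A, E} is a candidate key.
{B, C}⁺ = {A, B, C, D, E}, which is every attribute, so {B, C} is a candidate key.
{B, E}⁺ = {A, B, C, D, E}, which is every attribute, so {B, E} is a candidate key.
{C, E}⁺ = {A, B, C, D, E}, which is every attribute, so {C, E} is a candidate key.
Any other superkey properly contains one of these, so there are no further candidate keys.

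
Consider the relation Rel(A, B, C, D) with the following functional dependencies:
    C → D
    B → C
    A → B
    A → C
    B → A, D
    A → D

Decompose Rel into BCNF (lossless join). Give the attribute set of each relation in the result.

Candidate keys of the original relation: {A}, {B}.
{A, B, C, D}: {C} determines {C, D} here but is not a superkey — split on C → D, giving {C, D} and {A, B, C}.
{C, D} has no BCNF violation.
{A, B, C} has no BCNF violation.

{A, B, C}; {C, D}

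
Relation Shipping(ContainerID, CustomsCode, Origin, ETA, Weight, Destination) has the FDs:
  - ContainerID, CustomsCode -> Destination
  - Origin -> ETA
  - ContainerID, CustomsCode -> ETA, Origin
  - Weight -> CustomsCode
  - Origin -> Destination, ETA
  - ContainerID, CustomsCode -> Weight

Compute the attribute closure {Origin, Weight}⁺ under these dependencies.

{CustomsCode, Destination, ETA, Origin, Weight}

Start with {Origin, Weight}.
Origin -> ETA applies; add {ETA} → now {ETA, Origin, Weight}.
Weight -> CustomsCode applies; add {CustomsCode} → now {CustomsCode, ETA, Origin, Weight}.
Origin -> Destination, ETA applies; add {Destination} → now {CustomsCode, Destination, ETA, Origin, Weight}.
No further FD applies.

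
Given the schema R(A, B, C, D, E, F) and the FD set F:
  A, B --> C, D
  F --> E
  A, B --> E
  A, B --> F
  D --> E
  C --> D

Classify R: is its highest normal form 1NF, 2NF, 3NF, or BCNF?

Candidate key: {A, B}. Prime attributes: {A, B}.
F --> E breaks BCNF: {F}⁺ = {E, F}, so {F} is not a superkey.
Because {E} is non-prime and the left side of F --> E is not a superkey, the relation is not in 3NF.
No proper subset of a key has a non-prime attribute in its closure, so there is no partial dependency; 2NF holds.

2NF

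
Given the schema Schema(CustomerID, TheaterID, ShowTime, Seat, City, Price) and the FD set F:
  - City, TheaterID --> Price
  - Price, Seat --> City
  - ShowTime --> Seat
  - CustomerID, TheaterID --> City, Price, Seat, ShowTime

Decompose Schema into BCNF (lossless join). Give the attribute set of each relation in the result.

Candidate key of the original relation: {CustomerID, TheaterID}.
{City, CustomerID, Price, Seat, ShowTime, TheaterID}: {City, TheaterID} determines {City, Price, TheaterID} here but is not a superkey — split on City, TheaterID --> Price, giving {City, Price, TheaterID} and {City, CustomerID, Seat, ShowTime, TheaterID}.
{City, Price, TheaterID} has no BCNF violation.
{City, CustomerID, Seat, ShowTime, TheaterID}: {ShowTime} determines {Seat, ShowTime} here but is not a superkey — split on ShowTime --> Seat, giving {Seat, ShowTime} and {City, CustomerID, ShowTime, TheaterID}.
{Seat, ShowTime} has no BCNF violation.
{City, CustomerID, ShowTime, TheaterID} has no BCNF violation.

{City, CustomerID, ShowTime, TheaterID}; {City, Price, TheaterID}; {Seat, ShowTime}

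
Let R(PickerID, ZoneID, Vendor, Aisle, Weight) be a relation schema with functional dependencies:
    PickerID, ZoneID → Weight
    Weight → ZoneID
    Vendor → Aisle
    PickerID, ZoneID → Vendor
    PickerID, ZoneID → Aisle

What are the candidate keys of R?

{PickerID} never appears on the right of any FD, so every key must include it.
{PickerID, Weight} is a candidate key since {PickerID, Weight}⁺ = {Aisle, PickerID, Vendor, Weight, ZoneID} covers every attribute.
{PickerID, ZoneID} is a candidate key since {PickerID, ZoneID}⁺ = {Aisle, PickerID, Vendor, Weight, ZoneID} covers every attribute.
These are minimal and exhaustive — every other superkey contains one of them.

{PickerID, Weight}, {PickerID, ZoneID}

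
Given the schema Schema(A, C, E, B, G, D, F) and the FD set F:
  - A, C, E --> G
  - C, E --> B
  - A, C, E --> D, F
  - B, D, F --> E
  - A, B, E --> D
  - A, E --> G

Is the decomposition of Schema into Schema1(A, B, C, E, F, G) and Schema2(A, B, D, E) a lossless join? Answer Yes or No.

Common attributes: {A, B, E}; their closure is {A, B, D, E, G}.
Since Schema2 ⊆ {A, B, D, E, G}, the intersection is a superkey of Schema2; the decomposition is lossless.

Yes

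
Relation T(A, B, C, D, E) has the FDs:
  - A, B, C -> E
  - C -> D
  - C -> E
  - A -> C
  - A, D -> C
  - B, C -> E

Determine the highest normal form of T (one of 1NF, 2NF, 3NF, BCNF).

Candidate key: {A, B}. Prime attributes: {A, B}.
C -> D: {C}⁺ = {C, D, E}, which is not all of the attributes, so the left side is not a superkey — BCNF is violated.
C -> D has non-prime {D} on the right and a non-superkey on the left, so 3NF fails.
Since {A} ⊂ {A, B} and {A}⁺ ⊇ {C, D, E} with {C, D, E} non-prime, there is a partial dependency; 2NF fails.

1NF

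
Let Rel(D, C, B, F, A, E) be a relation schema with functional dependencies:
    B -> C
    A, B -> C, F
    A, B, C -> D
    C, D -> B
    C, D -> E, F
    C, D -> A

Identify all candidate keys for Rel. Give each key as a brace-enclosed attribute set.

{A, B}, {B, D}, {C, D}

Closure of {A, B} is {A, B, C, D, E, F}, the whole schema; {A, B} is a candidate key.
Closure of {B, D} is {A, B, C, D, E, F}, the whole schema; {B, D} is a candidate key.
Closure of {C, D} is {A, B, C, D, E, F}, the whole schema; {C, D} is a candidate key.
Any other superkey properly contains one of these, so there are no further candidate keys.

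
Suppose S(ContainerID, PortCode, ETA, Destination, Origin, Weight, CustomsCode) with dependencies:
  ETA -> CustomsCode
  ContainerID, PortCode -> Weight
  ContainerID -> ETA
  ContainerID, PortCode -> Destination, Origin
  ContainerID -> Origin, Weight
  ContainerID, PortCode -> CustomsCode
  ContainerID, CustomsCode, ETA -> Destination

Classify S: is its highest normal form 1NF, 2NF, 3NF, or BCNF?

Candidate key: {ContainerID, PortCode}. Prime attributes: {ContainerID, PortCode}.
ETA -> CustomsCode breaks BCNF: {ETA}⁺ = {CustomsCode, ETA}, so {ETA} is not a superkey.
ETA -> CustomsCode has non-prime {CustomsCode} on the right and a non-superkey on the left, so 3NF fails.
{ContainerID} is a proper subset of the key {ContainerID, PortCode}, and {ContainerID}⁺ contains the non-prime attributes {CustomsCode, Destination, ETA, Origin, Weight} — a partial dependency, so 2NF is violated.

1NF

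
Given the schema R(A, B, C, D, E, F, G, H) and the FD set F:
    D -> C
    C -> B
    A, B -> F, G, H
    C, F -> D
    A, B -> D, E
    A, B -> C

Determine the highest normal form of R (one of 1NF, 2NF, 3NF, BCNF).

Candidate keys: {A, B}, {A, C}, {A, D}. Prime attributes: {A, B, C, D}.
D -> C: {D}⁺ = {B, C, D}, which is not all of the attributes, so the left side is not a superkey — BCNF is violated.
Since {C} ⊆ prime attributes and every other non-superkey FD also has a prime right side, the schema is in 3NF.

3NF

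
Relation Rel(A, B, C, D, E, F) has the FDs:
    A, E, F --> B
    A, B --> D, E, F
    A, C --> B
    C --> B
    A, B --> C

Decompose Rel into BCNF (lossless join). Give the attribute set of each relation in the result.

{A, C, D, E, F}; {B, C}

Candidate keys of the original relation: {A, B}, {A, C}, {A, E, F}.
Within {A, B, C, D, E, F}: {C}⁺ ∩ {A, B, C, D, E, F} = {B, C}, not the whole set, so C --> B violates BCNF; decompose into {B, C} and {A, C, D, E, F}.
{B, C} is in BCNF.
{A, C, D, E, F} is in BCNF.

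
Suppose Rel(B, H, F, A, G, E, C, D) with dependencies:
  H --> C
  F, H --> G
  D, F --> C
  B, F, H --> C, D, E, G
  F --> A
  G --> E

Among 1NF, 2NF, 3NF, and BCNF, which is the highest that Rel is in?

Candidate key: {B, F, H}. Prime attributes: {B, F, H}.
H --> C breaks BCNF: {H}⁺ = {C, H}, so {H} is not a superkey.
Because {C} is non-prime and the left side of H --> C is not a superkey, the relation is not in 3NF.
{F} is a proper subset of the key {B, F, H}, and {F}⁺ contains the non-prime attribute {A} — a partial dependency, so 2NF is violated.

1NF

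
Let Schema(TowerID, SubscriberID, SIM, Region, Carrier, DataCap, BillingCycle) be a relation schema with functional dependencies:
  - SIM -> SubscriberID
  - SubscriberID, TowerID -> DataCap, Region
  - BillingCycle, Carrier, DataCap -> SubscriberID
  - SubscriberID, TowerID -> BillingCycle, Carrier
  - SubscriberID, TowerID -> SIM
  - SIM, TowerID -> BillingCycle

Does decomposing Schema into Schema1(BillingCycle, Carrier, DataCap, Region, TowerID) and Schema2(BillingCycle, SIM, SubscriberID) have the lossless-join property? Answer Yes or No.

No

Schema1 ∩ Schema2 = {BillingCycle}; its closure under F is {BillingCycle}.
Schema1 ⊄ {BillingCycle} and Schema2 ⊄ {BillingCycle}, so the split is lossy.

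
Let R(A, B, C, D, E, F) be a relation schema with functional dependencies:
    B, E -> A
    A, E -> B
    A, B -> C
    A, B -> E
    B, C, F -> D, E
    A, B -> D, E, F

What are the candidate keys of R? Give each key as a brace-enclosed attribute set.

{A, B}⁺ = {A, B, C, D, E, F}, which is every attribute, so {A, B} is a candidate key.
{A, E}⁺ = {A, B, C, D, E, F}, which is every attribute, so {A, E} is a candidate key.
{B, E}⁺ = {A, B, C, D, E, F}, which is every attribute, so {B, E} is a candidate key.
{B, C, F}⁺ = {A, B, C, D, E, F}, which is every attribute, so {B, C, F} is a candidate key.
Any other superkey properly contains one of these, so there are no further candidate keys.

{A, B}, {A, E}, {B, C, F}, {B, E}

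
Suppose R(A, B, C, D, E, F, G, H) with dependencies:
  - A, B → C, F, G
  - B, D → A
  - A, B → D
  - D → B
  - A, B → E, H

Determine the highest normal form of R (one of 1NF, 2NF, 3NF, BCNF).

Candidate keys: {A, B}, {D}. Prime attributes: {A, B, D}.
Every FD has a superkey on the left, so the relation is in BCNF.

BCNF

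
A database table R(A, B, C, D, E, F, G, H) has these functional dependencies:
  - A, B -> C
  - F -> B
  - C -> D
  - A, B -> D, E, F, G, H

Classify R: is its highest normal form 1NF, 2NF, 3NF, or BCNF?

2NF

Candidate keys: {A, B}, {A, F}. Prime attributes: {A, B, F}.
F -> B breaks BCNF: {F}⁺ = {B, F}, so {F} is not a superkey.
Because {D} is non-prime and the left side of C -> D is not a superkey, the relation is not in 3NF.
No non-prime attribute depends on a proper subset of any candidate key, so 2NF holds.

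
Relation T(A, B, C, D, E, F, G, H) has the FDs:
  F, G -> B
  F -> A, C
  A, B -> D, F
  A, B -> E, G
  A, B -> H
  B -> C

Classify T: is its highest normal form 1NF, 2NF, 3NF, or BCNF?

1NF

Candidate keys: {A, B}, {B, F}, {F, G}. Prime attributes: {A, B, F, G}.
For F -> A, C we have {F}⁺ = {A, C, F}; {F} is not a superkey, so BCNF fails.
F -> A, C has non-prime {C} on the right and a non-superkey on the left, so 3NF fails.
Since {B} ⊂ {A, B} and {B}⁺ ⊇ {C} with {C} non-prime, there is a partial dependency; 2NF fails.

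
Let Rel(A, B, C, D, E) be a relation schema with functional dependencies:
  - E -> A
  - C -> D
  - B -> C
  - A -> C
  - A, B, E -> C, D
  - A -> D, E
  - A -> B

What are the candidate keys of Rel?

{A}, {E}

{A} is a candidate key since {A}⁺ = {A, B, C, D, E} covers every attribute.
{E} is a candidate key since {E}⁺ = {A, B, C, D, E} covers every attribute.
Any other superkey properly contains one of these, so there are no further candidate keys.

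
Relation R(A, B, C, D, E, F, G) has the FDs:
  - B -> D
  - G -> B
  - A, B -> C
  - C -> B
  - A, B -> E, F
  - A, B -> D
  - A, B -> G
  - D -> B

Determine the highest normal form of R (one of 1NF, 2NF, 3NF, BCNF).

3NF

Candidate keys: {A, B}, {A, C}, {A, D}, {A, G}. Prime attributes: {A, B, C, D, G}.
B -> D breaks BCNF: {B}⁺ = {B, D}, so {B} is not a superkey.
Since {D} ⊆ prime attributes and every other non-superkey FD also has a prime right side, the schema is in 3NF.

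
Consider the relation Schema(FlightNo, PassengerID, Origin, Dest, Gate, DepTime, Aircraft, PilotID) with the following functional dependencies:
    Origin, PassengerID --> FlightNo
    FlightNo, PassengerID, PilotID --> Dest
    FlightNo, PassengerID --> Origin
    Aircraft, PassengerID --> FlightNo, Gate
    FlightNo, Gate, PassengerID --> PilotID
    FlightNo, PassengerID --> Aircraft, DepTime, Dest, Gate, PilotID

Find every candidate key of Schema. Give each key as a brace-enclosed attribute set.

No FD produces {PassengerID}, so it must be in every candidate key.
{Aircraft, PassengerID}⁺ = {Aircraft, DepTime, Dest, FlightNo, Gate, Origin, PassengerID, PilotID}, which is every attribute, so {Aircraft, PassengerID} is a candidate key.
{FlightNo, PassengerID}⁺ = {Aircraft, DepTime, Dest, FlightNo, Gate, Origin, PassengerID, PilotID}, which is every attribute, so {FlightNo, PassengerID} is a candidate key.
{Origin, PassengerID}⁺ = {Aircraft, DepTime, Dest, FlightNo, Gate, Origin, PassengerID, PilotID}, which is every attribute, so {Origin, PassengerID} is a candidate key.
No proper subset of any of these is a key, and no other minimal superkey exists.

{Aircraft, PassengerID}, {FlightNo, PassengerID}, {Origin, PassengerID}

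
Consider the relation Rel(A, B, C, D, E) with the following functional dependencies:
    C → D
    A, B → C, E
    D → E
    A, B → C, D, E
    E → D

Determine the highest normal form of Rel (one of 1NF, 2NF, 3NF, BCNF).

2NF

Candidate key: {A, B}. Prime attributes: {A, B}.
C → D: {C}⁺ = {C, D, E}, which is not all of the attributes, so the left side is not a superkey — BCNF is violated.
C → D has non-prime {D} on the right and a non-superkey on the left, so 3NF fails.
No proper subset of a key has a non-prime attribute in its closure, so there is no partial dependency; 2NF holds.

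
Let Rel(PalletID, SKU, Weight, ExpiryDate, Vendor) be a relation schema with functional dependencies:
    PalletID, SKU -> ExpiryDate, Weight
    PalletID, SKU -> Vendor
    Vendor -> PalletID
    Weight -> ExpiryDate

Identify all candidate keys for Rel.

{PalletID, SKU}, {SKU, Vendor}

No FD produces {SKU}, so it must be in every candidate key.
Closure of {PalletID, SKU} is {ExpiryDate, PalletID, SKU, Vendor, Weight}, the whole schema; {PalletID, SKU} is a candidate key.
Closure of {SKU, Vendor} is {ExpiryDate, PalletID, SKU, Vendor, Weight}, the whole schema; {SKU, Vendor} is a candidate key.
Any other superkey properly contains one of these, so there are no further candidate keys.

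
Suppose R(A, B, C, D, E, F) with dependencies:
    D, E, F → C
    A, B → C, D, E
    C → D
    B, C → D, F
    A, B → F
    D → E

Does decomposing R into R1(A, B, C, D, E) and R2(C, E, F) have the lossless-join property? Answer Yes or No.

No

Common attributes: {C, E}; their closure is {C, D, E}.
Neither R1 nor R2 is contained in that closure, so the decomposition is lossy.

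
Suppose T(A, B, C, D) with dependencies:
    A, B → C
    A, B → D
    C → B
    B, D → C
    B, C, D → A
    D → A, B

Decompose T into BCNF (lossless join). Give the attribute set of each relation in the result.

Candidate keys of the original relation: {A, B}, {A, C}, {D}.
{A, B, C, D}: {C} determines {B, C} here but is not a superkey — split on C → B, giving {B, C} and {A, C, D}.
{B, C}: every determinant is a superkey — BCNF.
{A, C, D}: every determinant is a superkey — BCNF.

{A, C, D}; {B, C}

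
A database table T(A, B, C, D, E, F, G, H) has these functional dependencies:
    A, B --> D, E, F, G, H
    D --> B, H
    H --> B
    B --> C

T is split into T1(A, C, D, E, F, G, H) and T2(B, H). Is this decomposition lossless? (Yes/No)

T1 ∩ T2 = {H}; its closure under F is {B, C, H}.
T2 is contained in that closure, so T1 ∩ T2 --> T2 holds and the join is lossless.

Yes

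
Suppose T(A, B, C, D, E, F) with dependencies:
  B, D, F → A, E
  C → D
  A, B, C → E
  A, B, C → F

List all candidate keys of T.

{A, B, C}, {B, C, F}

Attributes never on any right-hand side: {B, C} — every candidate key must contain all of them.
{A, B, C}⁺ = {A, B, C, D, E, F}, which is every attribute, so {A, B, C} is a candidate key.
{B, C, F}⁺ = {A, B, C, D, E, F}, which is every attribute, so {B, C, F} is a candidate key.
These are minimal and exhaustive — every other superkey contains one of them.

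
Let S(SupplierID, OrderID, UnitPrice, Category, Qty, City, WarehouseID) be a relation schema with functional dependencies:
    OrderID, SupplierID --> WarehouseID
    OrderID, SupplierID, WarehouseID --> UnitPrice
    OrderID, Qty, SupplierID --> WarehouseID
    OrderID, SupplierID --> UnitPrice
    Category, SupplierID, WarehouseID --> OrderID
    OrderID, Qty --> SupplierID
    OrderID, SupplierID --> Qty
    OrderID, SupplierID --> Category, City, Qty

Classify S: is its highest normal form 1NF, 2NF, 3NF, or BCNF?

BCNF

Candidate keys: {Category, SupplierID, WarehouseID}, {OrderID, Qty}, {OrderID, SupplierID}. Prime attributes: {Category, OrderID, Qty, SupplierID, WarehouseID}.
The left-hand side of every FD is a superkey, so BCNF is satisfied.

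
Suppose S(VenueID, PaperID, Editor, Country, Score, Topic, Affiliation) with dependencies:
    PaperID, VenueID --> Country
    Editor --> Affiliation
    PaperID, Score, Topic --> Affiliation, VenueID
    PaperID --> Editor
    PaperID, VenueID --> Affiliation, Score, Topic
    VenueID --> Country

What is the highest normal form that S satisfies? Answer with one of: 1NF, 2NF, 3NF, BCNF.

1NF

Candidate keys: {PaperID, Score, Topic}, {PaperID, VenueID}. Prime attributes: {PaperID, Score, Topic, VenueID}.
Editor --> Affiliation: {Editor}⁺ = {Affiliation, Editor}, which is not all of the attributes, so the left side is not a superkey — BCNF is violated.
Because {Affiliation} is non-prime and the left side of Editor --> Affiliation is not a superkey, the relation is not in 3NF.
Since {PaperID} ⊂ {PaperID, VenueID} and {PaperID}⁺ ⊇ {Affiliation, Editor} with {Affiliation, Editor} non-prime, there is a partial dependency; 2NF fails.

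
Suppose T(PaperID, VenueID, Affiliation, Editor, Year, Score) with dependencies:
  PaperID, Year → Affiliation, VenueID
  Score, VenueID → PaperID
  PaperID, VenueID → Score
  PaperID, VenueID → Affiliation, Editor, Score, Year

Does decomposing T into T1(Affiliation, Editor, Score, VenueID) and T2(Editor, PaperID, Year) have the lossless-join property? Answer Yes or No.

No

T1 ∩ T2 = {Editor}; its closure under F is {Editor}.
Neither T1 nor T2 is contained in that closure, so the decomposition is lossy.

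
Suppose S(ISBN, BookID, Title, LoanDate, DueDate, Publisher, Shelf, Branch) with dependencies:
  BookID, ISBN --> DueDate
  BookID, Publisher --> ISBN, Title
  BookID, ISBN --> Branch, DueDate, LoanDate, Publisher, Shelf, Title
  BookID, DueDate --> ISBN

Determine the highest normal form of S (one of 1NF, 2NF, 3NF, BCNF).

Candidate keys: {BookID, DueDate}, {BookID, ISBN}, {BookID, Publisher}. Prime attributes: {BookID, DueDate, ISBN, Publisher}.
The left-hand side of every FD is a superkey, so BCNF is satisfied.

BCNF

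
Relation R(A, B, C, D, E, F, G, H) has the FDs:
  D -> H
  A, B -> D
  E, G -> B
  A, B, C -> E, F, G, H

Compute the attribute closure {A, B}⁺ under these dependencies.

Start with {A, B}.
A, B -> D applies; add {D} → now {A, B, D}.
D -> H applies; add {H} → now {A, B, D, H}.
No further FD applies.

{A, B, D, H}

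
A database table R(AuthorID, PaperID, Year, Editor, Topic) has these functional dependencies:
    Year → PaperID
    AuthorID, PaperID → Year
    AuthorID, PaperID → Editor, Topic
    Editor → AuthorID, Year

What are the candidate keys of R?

{AuthorID, PaperID}, {AuthorID, Year}, {Editor}

{Editor}⁺ = {AuthorID, Editor, PaperID, Topic, Year}, which is every attribute, so {Editor} is a candidate key.
{AuthorID, PaperID}⁺ = {AuthorID, Editor, PaperID, Topic, Year}, which is every attribute, so {AuthorID, PaperID} is a candidate key.
{AuthorID, Year}⁺ = {AuthorID, Editor, PaperID, Topic, Year}, which is every attribute, so {AuthorID, Year} is a candidate key.
Any other superkey properly contains one of these, so there are no further candidate keys.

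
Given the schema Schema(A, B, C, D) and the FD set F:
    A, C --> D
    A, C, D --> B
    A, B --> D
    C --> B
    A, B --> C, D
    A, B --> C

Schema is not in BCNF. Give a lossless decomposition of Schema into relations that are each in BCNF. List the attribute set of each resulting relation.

Candidate keys of the original relation: {A, B}, {A, C}.
In {A, B, C, D}, {C} is not a superkey ({C}⁺ restricted to this set is {B, C}), so split on C --> B into {B, C} and {A, C, D}.
{B, C} is in BCNF.
{A, C, D} is in BCNF.

{A, C, D}; {B, C}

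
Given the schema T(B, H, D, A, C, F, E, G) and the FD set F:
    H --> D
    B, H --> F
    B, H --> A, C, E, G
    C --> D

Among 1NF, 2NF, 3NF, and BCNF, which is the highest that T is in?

Candidate key: {B, H}. Prime attributes: {B, H}.
H --> D: {H}⁺ = {D, H}, which is not all of the attributes, so the left side is not a superkey — BCNF is violated.
H --> D has non-prime {D} on the right and a non-superkey on the left, so 3NF fails.
Since {H} ⊂ {B, H} and {H}⁺ ⊇ {D} with {D} non-prime, there is a partial dependency; 2NF fails.

1NF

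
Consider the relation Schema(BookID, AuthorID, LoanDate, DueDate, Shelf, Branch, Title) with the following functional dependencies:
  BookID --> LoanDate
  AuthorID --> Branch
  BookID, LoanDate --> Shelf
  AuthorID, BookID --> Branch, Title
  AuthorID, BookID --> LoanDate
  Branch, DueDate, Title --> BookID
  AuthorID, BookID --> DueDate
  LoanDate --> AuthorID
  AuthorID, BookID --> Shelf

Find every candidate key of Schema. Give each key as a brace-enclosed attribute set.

{AuthorID, DueDate, Title}, {BookID}, {Branch, DueDate, Title}, {DueDate, LoanDate, Title}

{BookID} is a candidate key since {BookID}⁺ = {AuthorID, BookID, Branch, DueDate, LoanDate, Shelf, Title} covers every attribute.
{AuthorID, DueDate, Title} is a candidate key since {AuthorID, DueDate, Title}⁺ = {AuthorID, BookID, Branch, DueDate, LoanDate, Shelf, Title} covers every attribute.
{Branch, DueDate, Title} is a candidate key since {Branch, DueDate, Title}⁺ = {AuthorID, BookID, Branch, DueDate, LoanDate, Shelf, Title} covers every attribute.
{DueDate, LoanDate, Title} is a candidate key since {DueDate, LoanDate, Title}⁺ = {AuthorID, BookID, Branch, DueDate, LoanDate, Shelf, Title} covers every attribute.
These are minimal and exhaustive — every other superkey contains one of them.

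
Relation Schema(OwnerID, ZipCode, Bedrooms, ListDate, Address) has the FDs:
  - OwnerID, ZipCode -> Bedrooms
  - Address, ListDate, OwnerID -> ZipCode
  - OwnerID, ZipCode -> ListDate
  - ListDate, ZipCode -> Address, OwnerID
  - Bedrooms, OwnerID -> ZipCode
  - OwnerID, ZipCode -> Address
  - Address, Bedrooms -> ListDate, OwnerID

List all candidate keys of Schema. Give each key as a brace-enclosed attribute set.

{Address, Bedrooms}, {Address, ListDate, OwnerID}, {Bedrooms, OwnerID}, {ListDate, ZipCode}, {OwnerID, ZipCode}

{Address, Bedrooms} is a candidate key since {Address, Bedrooms}⁺ = {Address, Bedrooms, ListDate, OwnerID, ZipCode} covers every attribute.
{Bedrooms, OwnerID} is a candidate key since {Bedrooms, OwnerID}⁺ = {Address, Bedrooms, ListDate, OwnerID, ZipCode} covers every attribute.
{ListDate, ZipCode} is a candidate key since {ListDate, ZipCode}⁺ = {Address, Bedrooms, ListDate, OwnerID, ZipCode} covers every attribute.
{OwnerID, ZipCode} is a candidate key since {OwnerID, ZipCode}⁺ = {Address, Bedrooms, ListDate, OwnerID, ZipCode} covers every attribute.
{Address, ListDate, OwnerID} is a candidate key since {Address, ListDate, OwnerID}⁺ = {Address, Bedrooms, ListDate, OwnerID, ZipCode} covers every attribute.
Any other superkey properly contains one of these, so there are no further candidate keys.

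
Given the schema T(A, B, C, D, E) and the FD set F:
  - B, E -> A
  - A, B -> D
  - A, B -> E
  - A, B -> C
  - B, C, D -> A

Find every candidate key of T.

{A, B}, {B, C, D}, {B, E}

{B} never appears on the right of any FD, so every key must include it.
{A, B} is a candidate key since {A, B}⁺ = {A, B, C, D, E} covers every attribute.
{B, E} is a candidate key since {B, E}⁺ = {A, B, C, D, E} covers every attribute.
{B, C, D} is a candidate key since {B, C, D}⁺ = {A, B, C, D, E} covers every attribute.
Any other superkey properly contains one of these, so there are no further candidate keys.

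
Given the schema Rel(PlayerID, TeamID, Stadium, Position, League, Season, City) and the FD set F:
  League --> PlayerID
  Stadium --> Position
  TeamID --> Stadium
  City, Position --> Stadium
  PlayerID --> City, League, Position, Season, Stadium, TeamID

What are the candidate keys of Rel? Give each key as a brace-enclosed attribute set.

{League}, {PlayerID}

{League} is a candidate key since {League}⁺ = {City, League, PlayerID, Position, Season, Stadium, TeamID} covers every attribute.
{PlayerID} is a candidate key since {PlayerID}⁺ = {City, League, PlayerID, Position, Season, Stadium, TeamID} covers every attribute.
Any other superkey properly contains one of these, so there are no further candidate keys.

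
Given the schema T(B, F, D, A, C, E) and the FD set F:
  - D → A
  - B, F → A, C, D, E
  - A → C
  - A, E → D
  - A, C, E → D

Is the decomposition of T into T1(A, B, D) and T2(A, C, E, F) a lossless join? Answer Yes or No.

The shared attributes are {A} and {A}⁺ = {A, C}.
The closure covers neither T1 nor T2 entirely; the join is not lossless.

No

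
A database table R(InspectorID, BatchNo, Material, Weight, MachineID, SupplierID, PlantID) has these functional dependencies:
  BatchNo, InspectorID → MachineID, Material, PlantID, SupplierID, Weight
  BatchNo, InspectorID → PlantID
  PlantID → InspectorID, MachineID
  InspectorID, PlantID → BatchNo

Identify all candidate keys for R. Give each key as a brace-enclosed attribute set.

{BatchNo, InspectorID}, {PlantID}

{PlantID} is a candidate key since {PlantID}⁺ = {BatchNo, InspectorID, MachineID, Material, PlantID, SupplierID, Weight} covers every attribute.
{BatchNo, InspectorID} is a candidate key since {BatchNo, InspectorID}⁺ = {BatchNo, InspectorID, MachineID, Material, PlantID, SupplierID, Weight} covers every attribute.
These are minimal and exhaustive — every other superkey contains one of them.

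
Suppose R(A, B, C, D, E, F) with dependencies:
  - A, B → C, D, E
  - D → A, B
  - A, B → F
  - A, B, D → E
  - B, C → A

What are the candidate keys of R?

Closure of {D} is {A, B, C, D, E, F}, the whole schema; {D} is a candidate key.
Closure of {A, B} is {A, B, C, D, E, F}, the whole schema; {A, B} is a candidate key.
Closure of {B, C} is {A, B, C, D, E, F}, the whole schema; {B, C} is a candidate key.
These are minimal and exhaustive — every other superkey contains one of them.

{A, B}, {B, C}, {D}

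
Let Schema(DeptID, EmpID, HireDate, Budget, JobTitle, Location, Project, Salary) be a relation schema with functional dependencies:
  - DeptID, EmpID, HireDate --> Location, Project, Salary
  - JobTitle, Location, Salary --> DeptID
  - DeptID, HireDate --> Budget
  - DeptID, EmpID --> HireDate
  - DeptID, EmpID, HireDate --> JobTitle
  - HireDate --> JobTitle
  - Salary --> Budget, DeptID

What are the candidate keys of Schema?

{DeptID, EmpID}, {EmpID, Salary}

No FD produces {EmpID}, so it must be in every candidate key.
Closure of {DeptID, EmpID} is {Budget, DeptID, EmpID, HireDate, JobTitle, Location, Project, Salary}, the whole schema; {DeptID, EmpID} is a candidate key.
Closure of {EmpID, Salary} is {Budget, DeptID, EmpID, HireDate, JobTitle, Location, Project, Salary}, the whole schema; {EmpID, Salary} is a candidate key.
Any other superkey properly contains one of these, so there are no further candidate keys.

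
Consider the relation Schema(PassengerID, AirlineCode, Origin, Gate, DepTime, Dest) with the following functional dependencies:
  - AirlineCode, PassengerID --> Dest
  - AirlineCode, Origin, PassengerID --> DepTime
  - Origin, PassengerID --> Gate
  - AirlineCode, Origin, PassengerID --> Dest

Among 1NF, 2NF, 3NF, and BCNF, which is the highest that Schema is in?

1NF

Candidate key: {AirlineCode, Origin, PassengerID}. Prime attributes: {AirlineCode, Origin, PassengerID}.
For AirlineCode, PassengerID --> Dest we have {AirlineCode, PassengerID}⁺ = {AirlineCode, Dest, PassengerID}; {AirlineCode, PassengerID} is not a superkey, so BCNF fails.
AirlineCode, PassengerID --> Dest has non-prime {Dest} on the right and a non-superkey on the left, so 3NF fails.
{AirlineCode, PassengerID} is a proper subset of the key {AirlineCode, Origin, PassengerID}, and {AirlineCode, PassengerID}⁺ contains the non-prime attribute {Dest} — a partial dependency, so 2NF is violated.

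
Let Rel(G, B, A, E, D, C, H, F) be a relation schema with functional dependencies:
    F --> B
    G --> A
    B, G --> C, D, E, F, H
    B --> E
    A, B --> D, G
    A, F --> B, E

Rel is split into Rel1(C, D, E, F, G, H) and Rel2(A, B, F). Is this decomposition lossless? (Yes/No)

No

The shared attributes are {F} and {F}⁺ = {B, E, F}.
Neither Rel1 nor Rel2 is contained in that closure, so the decomposition is lossy.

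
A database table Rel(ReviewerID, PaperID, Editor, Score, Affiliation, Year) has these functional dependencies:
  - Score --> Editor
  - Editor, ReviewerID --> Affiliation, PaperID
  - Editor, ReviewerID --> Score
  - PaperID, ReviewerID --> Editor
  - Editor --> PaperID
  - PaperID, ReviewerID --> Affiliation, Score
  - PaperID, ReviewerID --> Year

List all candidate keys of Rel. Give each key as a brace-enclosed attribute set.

No FD produces {ReviewerID}, so it must be in every candidate key.
{Editor, ReviewerID}⁺ = {Affiliation, Editor, PaperID, ReviewerID, Score, Year}, which is every attribute, so {Editor, ReviewerID} is a candidate key.
{PaperID, ReviewerID}⁺ = {Affiliation, Editor, PaperID, ReviewerID, Score, Year}, which is every attribute, so {PaperID, ReviewerID} is a candidate key.
{ReviewerID, Score}⁺ = {Affiliation, Editor, PaperID, ReviewerID, Score, Year}, which is every attribute, so {ReviewerID, Score} is a candidate key.
These are minimal and exhaustive — every other superkey contains one of them.

{Editor, ReviewerID}, {PaperID, ReviewerID}, {ReviewerID, Score}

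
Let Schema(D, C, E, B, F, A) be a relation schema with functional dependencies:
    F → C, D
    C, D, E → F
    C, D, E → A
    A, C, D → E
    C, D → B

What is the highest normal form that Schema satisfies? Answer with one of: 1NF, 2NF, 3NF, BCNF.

Candidate keys: {A, C, D}, {A, F}, {C, D, E}, {E, F}. Prime attributes: {A, C, D, E, F}.
For F → C, D we have {F}⁺ = {B, C, D, F}; {F} is not a superkey, so BCNF fails.
C, D → B determines the non-prime attribute {B} from a non-superkey — 3NF is violated.
Since {F} ⊂ {A, F} and {F}⁺ ⊇ {B} with {B} non-prime, there is a partial dependency; 2NF fails.

1NF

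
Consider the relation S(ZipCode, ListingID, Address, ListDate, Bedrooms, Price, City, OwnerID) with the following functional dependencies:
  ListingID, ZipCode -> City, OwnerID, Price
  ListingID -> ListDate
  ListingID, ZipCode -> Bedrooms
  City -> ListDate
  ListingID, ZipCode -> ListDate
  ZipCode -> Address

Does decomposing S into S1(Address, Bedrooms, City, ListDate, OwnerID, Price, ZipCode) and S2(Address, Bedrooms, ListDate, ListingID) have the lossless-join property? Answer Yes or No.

Common attributes: {Address, Bedrooms, ListDate}; their closure is {Address, Bedrooms, ListDate}.
The closure covers neither S1 nor S2 entirely; the join is not lossless.

No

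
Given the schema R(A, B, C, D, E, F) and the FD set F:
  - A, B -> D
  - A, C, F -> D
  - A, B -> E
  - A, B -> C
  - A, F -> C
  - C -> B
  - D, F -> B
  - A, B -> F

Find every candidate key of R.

{A, B}, {A, C}, {A, F}

No FD produces {A}, so it must be in every candidate key.
{A, B}⁺ = {A, B, C, D, E, F} — all of the relation — so {A, B} is a candidate key.
{A, C}⁺ = {A, B, C, D, E, F} — all of the relation — so {A, C} is a candidate key.
{A, F}⁺ = {A, B, C, D, E, F} — all of the relation — so {A, F} is a candidate key.
These are minimal and exhaustive — every other superkey contains one of them.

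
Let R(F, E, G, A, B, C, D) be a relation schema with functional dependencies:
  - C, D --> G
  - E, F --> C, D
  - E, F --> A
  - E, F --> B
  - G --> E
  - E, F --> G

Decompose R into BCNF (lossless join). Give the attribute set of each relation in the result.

{A, B, C, D, F}; {C, D, G}; {E, G}

Candidate keys of the original relation: {C, D, F}, {E, F}, {F, G}.
{A, B, C, D, E, F, G}: {C, D} determines {C, D, E, G} here but is not a superkey — split on C, D --> E, G, giving {C, D, E, G} and {A, B, C, D, F}.
{C, D, E, G}: {G} determines {E, G} here but is not a superkey — split on G --> E, giving {E, G} and {C, D, G}.
{E, G} has no BCNF violation.
{C, D, G} has no BCNF violation.
{A, B, C, D, F} has no BCNF violation.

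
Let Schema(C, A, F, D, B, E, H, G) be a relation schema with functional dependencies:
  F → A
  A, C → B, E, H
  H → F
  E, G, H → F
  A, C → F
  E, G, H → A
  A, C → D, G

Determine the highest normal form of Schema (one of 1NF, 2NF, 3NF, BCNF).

Candidate keys: {A, C}, {C, F}, {C, H}. Prime attributes: {A, C, F, H}.
F → A breaks BCNF: {F}⁺ = {A, F}, so {F} is not a superkey.
Its right-hand attributes {A} are all prime, as are those of every other non-superkey FD — the relation is in 3NF.

3NF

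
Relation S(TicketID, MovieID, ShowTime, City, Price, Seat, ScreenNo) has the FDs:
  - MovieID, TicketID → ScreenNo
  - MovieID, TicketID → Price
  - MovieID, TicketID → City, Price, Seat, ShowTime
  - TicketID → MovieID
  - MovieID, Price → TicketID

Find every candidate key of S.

{MovieID, Price}, {TicketID}

{TicketID} is a candidate key since {TicketID}⁺ = {City, MovieID, Price, ScreenNo, Seat, ShowTime, TicketID} covers every attribute.
{MovieID, Price} is a candidate key since {MovieID, Price}⁺ = {City, MovieID, Price, ScreenNo, Seat, ShowTime, TicketID} covers every attribute.
Any other superkey properly contains one of these, so there are no further candidate keys.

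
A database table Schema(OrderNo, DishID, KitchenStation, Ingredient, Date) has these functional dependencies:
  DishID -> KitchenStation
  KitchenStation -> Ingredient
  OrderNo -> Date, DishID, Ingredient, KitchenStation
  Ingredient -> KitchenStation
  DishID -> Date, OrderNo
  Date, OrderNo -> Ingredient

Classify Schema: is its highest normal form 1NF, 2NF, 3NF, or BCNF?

Candidate keys: {DishID}, {OrderNo}. Prime attributes: {DishID, OrderNo}.
KitchenStation -> Ingredient: {KitchenStation}⁺ = {Ingredient, KitchenStation}, which is not all of the attributes, so the left side is not a superkey — BCNF is violated.
KitchenStation -> Ingredient has non-prime {Ingredient} on the right and a non-superkey on the left, so 3NF fails.
All keys have size 1, which rules out partial dependencies — 2NF is satisfied.

2NF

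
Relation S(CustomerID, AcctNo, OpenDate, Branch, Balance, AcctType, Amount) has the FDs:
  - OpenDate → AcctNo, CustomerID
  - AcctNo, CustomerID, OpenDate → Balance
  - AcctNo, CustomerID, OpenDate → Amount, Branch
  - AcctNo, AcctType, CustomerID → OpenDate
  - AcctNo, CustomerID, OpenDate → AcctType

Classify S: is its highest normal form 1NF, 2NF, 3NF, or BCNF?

BCNF

Candidate keys: {AcctNo, AcctType, CustomerID}, {OpenDate}. Prime attributes: {AcctNo, AcctType, CustomerID, OpenDate}.
Each dependency's left side is a superkey — BCNF holds.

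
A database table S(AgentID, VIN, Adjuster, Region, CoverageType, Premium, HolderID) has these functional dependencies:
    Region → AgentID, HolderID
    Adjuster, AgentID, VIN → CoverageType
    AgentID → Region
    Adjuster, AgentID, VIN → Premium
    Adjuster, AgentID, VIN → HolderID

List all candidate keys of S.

{Adjuster, VIN} never appear on the right of any FD, so every key must include all of them.
{Adjuster, AgentID, VIN}⁺ = {Adjuster, AgentID, CoverageType, HolderID, Premium, Region, VIN}, which is every attribute, so {Adjuster, AgentID, VIN} is a candidate key.
{Adjuster, Region, VIN}⁺ = {Adjuster, AgentID, CoverageType, HolderID, Premium, Region, VIN}, which is every attribute, so {Adjuster, Region, VIN} is a candidate key.
These are minimal and exhaustive — every other superkey contains one of them.

{Adjuster, AgentID, VIN}, {Adjuster, Region, VIN}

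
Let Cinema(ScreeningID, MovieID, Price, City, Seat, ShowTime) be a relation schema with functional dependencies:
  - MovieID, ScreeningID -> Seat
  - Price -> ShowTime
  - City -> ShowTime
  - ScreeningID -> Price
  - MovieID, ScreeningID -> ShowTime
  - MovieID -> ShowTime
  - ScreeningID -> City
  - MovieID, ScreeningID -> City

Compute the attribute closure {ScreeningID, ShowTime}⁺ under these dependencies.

Start with {ScreeningID, ShowTime}.
ScreeningID -> Price applies; add {Price} → now {Price, ScreeningID, ShowTime}.
ScreeningID -> City applies; add {City} → now {City, Price, ScreeningID, ShowTime}.
No further FD applies.

{City, Price, ScreeningID, ShowTime}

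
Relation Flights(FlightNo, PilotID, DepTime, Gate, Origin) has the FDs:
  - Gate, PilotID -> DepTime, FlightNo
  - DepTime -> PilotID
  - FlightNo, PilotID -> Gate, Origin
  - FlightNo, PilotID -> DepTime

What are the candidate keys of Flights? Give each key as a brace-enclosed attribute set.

{DepTime, FlightNo}, {DepTime, Gate}, {FlightNo, PilotID}, {Gate, PilotID}

{DepTime, FlightNo}⁺ = {DepTime, FlightNo, Gate, Origin, PilotID} — all of the relation — so {DepTime, FlightNo} is a candidate key.
{DepTime, Gate}⁺ = {DepTime, FlightNo, Gate, Origin, PilotID} — all of the relation — so {DepTime, Gate} is a candidate key.
{FlightNo, PilotID}⁺ = {DepTime, FlightNo, Gate, Origin, PilotID} — all of the relation — so {FlightNo, PilotID} is a candidate key.
{Gate, PilotID}⁺ = {DepTime, FlightNo, Gate, Origin, PilotID} — all of the relation — so {Gate, PilotID} is a candidate key.
Any other superkey properly contains one of these, so there are no further candidate keys.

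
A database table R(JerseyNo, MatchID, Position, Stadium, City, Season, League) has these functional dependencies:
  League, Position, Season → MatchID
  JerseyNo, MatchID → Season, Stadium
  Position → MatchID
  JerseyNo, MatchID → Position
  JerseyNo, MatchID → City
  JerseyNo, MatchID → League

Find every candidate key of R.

{JerseyNo, MatchID}, {JerseyNo, Position}

Attributes never on any right-hand side: {JerseyNo} — every candidate key must contain it.
{JerseyNo, MatchID}⁺ = {City, JerseyNo, League, MatchID, Position, Season, Stadium}, which is every attribute, so {JerseyNo, MatchID} is a candidate key.
{JerseyNo, Position}⁺ = {City, JerseyNo, League, MatchID, Position, Season, Stadium}, which is every attribute, so {JerseyNo, Position} is a candidate key.
These are minimal and exhaustive — every other superkey contains one of them.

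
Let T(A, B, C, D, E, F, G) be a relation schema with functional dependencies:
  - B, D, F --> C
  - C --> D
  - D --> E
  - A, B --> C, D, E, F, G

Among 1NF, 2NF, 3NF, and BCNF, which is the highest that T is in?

Candidate key: {A, B}. Prime attributes: {A, B}.
B, D, F --> C: {B, D, F}⁺ = {B, C, D, E, F}, which is not all of the attributes, so the left side is not a superkey — BCNF is violated.
Because {C} is non-prime and the left side of B, D, F --> C is not a superkey, the relation is not in 3NF.
Checking every proper subset of each key, none determines a non-prime attribute — 2NF is satisfied.

2NF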